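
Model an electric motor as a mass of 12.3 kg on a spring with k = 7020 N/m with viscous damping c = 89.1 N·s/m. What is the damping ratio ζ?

0.152

ω_n = √(k/m) = √(7020/12.3) = 23.89 rad/s.
Critical damping c_c = 2√(k·m) = 2√(7020 × 12.3) = 587.7 N·s/m, so ζ = c/c_c = 89.1/587.7 = 0.1516.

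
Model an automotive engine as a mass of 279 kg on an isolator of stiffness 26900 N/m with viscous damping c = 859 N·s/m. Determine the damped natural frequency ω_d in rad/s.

ω_n = √(k/m) = √(26900/279) = 9.819 rad/s.
Critical damping c_c = 2√(k·m) = 2√(26900 × 279) = 5479 N·s/m, so ζ = c/c_c = 859/5479 = 0.1568.
ω_d = ω_n√(1 − ζ²) = 9.819 × √(1 − 0.0246) = 9.698 rad/s.

9.70 rad/s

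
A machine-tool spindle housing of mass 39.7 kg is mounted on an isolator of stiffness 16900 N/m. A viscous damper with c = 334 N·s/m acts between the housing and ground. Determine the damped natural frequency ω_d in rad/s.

ω_n = √(k/m) = √(16900/39.7) = 20.63 rad/s.
Critical damping c_c = 2√(k·m) = 2√(16900 × 39.7) = 1638 N·s/m, so ζ = c/c_c = 334/1638 = 0.2039.
ω_d = ω_n√(1 − ζ²) = 20.63 × √(1 − 0.0416) = 20.20 rad/s.

20.2 rad/s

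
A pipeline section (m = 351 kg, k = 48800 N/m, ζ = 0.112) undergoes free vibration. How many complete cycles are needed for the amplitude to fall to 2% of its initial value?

6 cycles

Logarithmic decrement δ = 2πζ/√(1 − ζ²) = 2π × 0.1120/√(1 − 0.0125) = 0.7082.
x_n/x₀ = e^(−nδ) ≤ 0.02; take ln: n ≥ ln(1/0.02)/δ = 3.912/0.7082 = 5.524.
So 6 complete cycles are required.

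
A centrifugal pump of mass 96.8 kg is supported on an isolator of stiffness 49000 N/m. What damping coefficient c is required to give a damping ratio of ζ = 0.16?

697 N·s/m

c_c = 2√(k·m) = 2√(49000 × 96.8) = 4356 N·s/m.
c = ζ·c_c = 0.16 × 4356 = 696.9 N·s/m.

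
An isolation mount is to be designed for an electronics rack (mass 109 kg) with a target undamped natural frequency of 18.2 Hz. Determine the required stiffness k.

1430000 N/m

ω_n = 2πf_n = 2π × 18.2 = 114.4 rad/s.
k = m·ω_n² = 109 × 114.4² = 109 × 13080 = 1425000 N/m.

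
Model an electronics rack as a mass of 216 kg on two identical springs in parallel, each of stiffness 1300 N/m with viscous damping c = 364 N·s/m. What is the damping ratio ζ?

Parallel springs add: k_eq = 2 × 1300 = 2600 N/m.
ω_n = √(k_eq/m) = √(2600/216) = 3.469 rad/s.
Critical damping c_c = 2√(k_eq·m) = 2√(2600 × 216) = 1499 N·s/m, so ζ = c/c_c = 364/1499 = 0.2429.

0.243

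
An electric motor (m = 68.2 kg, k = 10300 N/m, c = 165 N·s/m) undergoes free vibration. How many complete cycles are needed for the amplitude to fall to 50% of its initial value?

2 cycles

ζ = c/(2√(km)) = 165/(2√(10300 × 68.2)) = 165/1676 = 0.09843.
Logarithmic decrement δ = 2πζ/√(1 − ζ²) = 2π × 0.09843/√(1 − 0.00969) = 0.6215.
x_n/x₀ = e^(−nδ) ≤ 0.5; take ln: n ≥ ln(1/0.5)/δ = 0.6931/0.6215 = 1.115.
So 2 complete cycles are required.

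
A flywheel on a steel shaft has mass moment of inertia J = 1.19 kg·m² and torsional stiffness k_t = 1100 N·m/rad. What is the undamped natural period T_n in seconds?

ω_n = √(k_t/J) = √(1100/1.19) = √924.4 = 30.40 rad/s.
T_n = 2π/ω_n = 6.283/30.40 = 0.2067 s.

0.207 s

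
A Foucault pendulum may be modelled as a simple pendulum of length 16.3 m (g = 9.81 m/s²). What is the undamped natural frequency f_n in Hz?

For a simple pendulum ω_n = √(g/L) = √(9.81/16.3) = √0.6018 = 0.7758 rad/s.
f_n = ω_n/(2π) = 0.7758/6.283 = 0.1235 Hz.

0.123 Hz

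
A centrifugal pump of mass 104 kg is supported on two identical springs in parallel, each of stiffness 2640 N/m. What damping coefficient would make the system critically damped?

1480 N·s/m

Parallel springs add: k_eq = 2 × 2640 = 5280 N/m.
c_c = 2√(k_eq·m) = 2√(5280 × 104) = 2 × 741.0 = 1482 N·s/m.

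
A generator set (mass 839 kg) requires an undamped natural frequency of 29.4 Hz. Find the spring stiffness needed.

ω_n = 2πf_n = 2π × 29.4 = 184.7 rad/s.
k = m·ω_n² = 839 × 184.7² = 839 × 34120 = 28630000 N/m.

28600000 N/m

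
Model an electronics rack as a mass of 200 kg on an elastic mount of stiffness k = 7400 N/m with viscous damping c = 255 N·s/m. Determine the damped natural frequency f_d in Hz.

0.963 Hz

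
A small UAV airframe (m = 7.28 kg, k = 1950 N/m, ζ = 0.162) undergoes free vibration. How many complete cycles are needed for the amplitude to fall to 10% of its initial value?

Logarithmic decrement δ = 2πζ/√(1 − ζ²) = 2π × 0.1620/√(1 − 0.0262) = 1.032.
x_n/x₀ = e^(−nδ) ≤ 0.1; take ln: n ≥ ln(1/0.1)/δ = 2.303/1.032 = 2.232.
So 3 complete cycles are required.

3 cycles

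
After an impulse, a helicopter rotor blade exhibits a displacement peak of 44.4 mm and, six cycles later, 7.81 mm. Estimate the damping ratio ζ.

0.0460

Logarithmic decrement δ = (1/n)·ln(x₀/x_n) = (1/6)·ln(44.4/7.81) = (1/6)·ln(5.685) = 0.2896.
ζ = δ/√(4π² + δ²) = 0.2896/√(39.48 + 0.0839) = 0.2896/6.290 = 0.04605.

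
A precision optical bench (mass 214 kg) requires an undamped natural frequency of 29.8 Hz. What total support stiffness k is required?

7500000 N/m

ω_n = 2πf_n = 2π × 29.8 = 187.2 rad/s.
k = m·ω_n² = 214 × 187.2² = 214 × 35060 = 7503000 N/m.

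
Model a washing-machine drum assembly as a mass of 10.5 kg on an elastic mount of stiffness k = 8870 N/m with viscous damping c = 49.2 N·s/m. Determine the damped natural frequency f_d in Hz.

4.61 Hz

ω_n = √(k/m) = √(8870/10.5) = 29.06 rad/s.
Critical damping c_c = 2√(k·m) = 2√(8870 × 10.5) = 610.4 N·s/m, so ζ = c/c_c = 49.2/610.4 = 0.08061.
ω_d = ω_n√(1 − ζ²) = 29.06 × √(1 − 0.00650) = 28.97 rad/s.
f_d = ω_d/(2π) = 4.611 Hz.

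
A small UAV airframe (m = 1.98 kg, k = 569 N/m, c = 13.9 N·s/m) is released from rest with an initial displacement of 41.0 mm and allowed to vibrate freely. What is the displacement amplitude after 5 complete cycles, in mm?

ζ = c/(2√(km)) = 13.9/(2√(569 × 1.98)) = 13.9/67.13 = 0.2071.
Logarithmic decrement δ = 2πζ/√(1 − ζ²) = 2π × 0.2071/√(1 − 0.0429) = 1.330.
After n cycles, x_n/x₀ = e^(−nδ), so x_5 = 41.0 × e^(−5 × 1.330) = 41.0 × 0.001295 = 0.05310 mm.

0.0531 mm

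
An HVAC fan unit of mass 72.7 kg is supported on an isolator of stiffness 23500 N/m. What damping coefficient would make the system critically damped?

c_c = 2√(k·m) = 2√(23500 × 72.7) = 2 × 1307 = 2614 N·s/m.

2610 N·s/m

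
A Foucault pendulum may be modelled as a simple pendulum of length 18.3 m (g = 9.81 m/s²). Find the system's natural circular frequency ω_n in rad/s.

0.732 rad/s

For a simple pendulum ω_n = √(g/L) = √(9.81/18.3) = √0.5361 = 0.7322 rad/s.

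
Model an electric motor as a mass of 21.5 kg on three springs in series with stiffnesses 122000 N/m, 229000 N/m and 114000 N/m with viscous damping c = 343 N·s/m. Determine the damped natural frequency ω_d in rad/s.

46.0 rad/s

Series springs: 1/k_eq = 1/122000 + 1/229000 + 1/114000 = 2.134×10^-5, so k_eq = 46870 N/m.
ω_n = √(k_eq/m) = √(46870/21.5) = 46.69 rad/s.
Critical damping c_c = 2√(k_eq·m) = 2√(46870 × 21.5) = 2008 N·s/m, so ζ = c/c_c = 343/2008 = 0.1708.
ω_d = ω_n√(1 − ζ²) = 46.69 × √(1 − 0.0292) = 46.00 rad/s.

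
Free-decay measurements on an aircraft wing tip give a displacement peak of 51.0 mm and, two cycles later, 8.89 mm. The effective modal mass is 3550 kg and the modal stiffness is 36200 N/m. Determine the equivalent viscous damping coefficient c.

Logarithmic decrement δ = (1/n)·ln(x₀/x_n) = (1/2)·ln(51.0/8.89) = (1/2)·ln(5.737) = 0.8734.
ζ = δ/√(4π² + δ²) = 0.8734/√(39.48 + 0.763) = 0.8734/6.344 = 0.1377.
c = ζ · 2√(km) = 0.1377 × 2√(36200 × 3550) = 0.1377 × 22670 = 3122 N·s/m.

3120 N·s/m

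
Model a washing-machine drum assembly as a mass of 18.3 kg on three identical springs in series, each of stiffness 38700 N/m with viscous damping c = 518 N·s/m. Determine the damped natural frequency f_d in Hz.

3.58 Hz

Series springs: 1/k_eq = 3/38700, so k_eq = 38700/3 = 12900 N/m.
ω_n = √(k_eq/m) = √(12900/18.3) = 26.55 rad/s.
Critical damping c_c = 2√(k_eq·m) = 2√(12900 × 18.3) = 971.7 N·s/m, so ζ = c/c_c = 518/971.7 = 0.5331.
ω_d = ω_n√(1 − ζ²) = 26.55 × √(1 − 0.284) = 22.46 rad/s.
f_d = ω_d/(2π) = 3.575 Hz.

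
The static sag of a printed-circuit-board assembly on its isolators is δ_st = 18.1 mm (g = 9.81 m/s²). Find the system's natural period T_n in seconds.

0.270 s

ω_n = √(g/δ_st) = √(9.81/0.0181) = √542.0 = 23.28 rad/s.
T_n = 2π/ω_n = 6.283/23.28 = 0.2699 s.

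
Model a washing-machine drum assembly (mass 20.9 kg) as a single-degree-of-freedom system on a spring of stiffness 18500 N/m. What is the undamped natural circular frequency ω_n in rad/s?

ω_n = √(k/m) = √(18500/20.9) = √885.2 = 29.75 rad/s.

29.8 rad/s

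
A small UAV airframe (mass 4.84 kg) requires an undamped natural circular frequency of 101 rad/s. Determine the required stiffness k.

k = m·ω_n² = 4.84 × 101.0² = 4.84 × 10200 = 49370 N/m.

49400 N/m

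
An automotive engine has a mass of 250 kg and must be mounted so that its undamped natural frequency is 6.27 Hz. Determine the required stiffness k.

ω_n = 2πf_n = 2π × 6.27 = 39.40 rad/s.
k = m·ω_n² = 250 × 39.40² = 250 × 1552 = 388000 N/m.

388000 N/m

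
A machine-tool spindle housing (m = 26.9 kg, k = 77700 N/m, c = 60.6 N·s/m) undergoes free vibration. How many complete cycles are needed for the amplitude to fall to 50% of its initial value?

ζ = c/(2√(km)) = 60.6/(2√(77700 × 26.9)) = 60.6/2891 = 0.02096.
Logarithmic decrement δ = 2πζ/√(1 − ζ²) = 2π × 0.02096/√(1 − 0.000439) = 0.1317.
x_n/x₀ = e^(−nδ) ≤ 0.5; take ln: n ≥ ln(1/0.5)/δ = 0.6931/0.1317 = 5.263.
So 6 complete cycles are required.

6 cycles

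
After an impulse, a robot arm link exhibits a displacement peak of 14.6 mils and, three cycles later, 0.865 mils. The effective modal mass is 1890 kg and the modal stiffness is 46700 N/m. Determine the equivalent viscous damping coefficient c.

Logarithmic decrement δ = (1/n)·ln(x₀/x_n) = (1/3)·ln(14.6/0.865) = (1/3)·ln(16.88) = 0.9420.
ζ = δ/√(4π² + δ²) = 0.9420/√(39.48 + 0.887) = 0.9420/6.353 = 0.1483.
c = ζ · 2√(km) = 0.1483 × 2√(46700 × 1890) = 0.1483 × 18790 = 2786 N·s/m.

2790 N·s/m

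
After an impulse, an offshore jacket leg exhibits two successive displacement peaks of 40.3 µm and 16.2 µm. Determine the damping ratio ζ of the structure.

0.144

Logarithmic decrement δ = (1/n)·ln(x₀/x_n) = (1/1)·ln(40.3/16.2) = (1/1)·ln(2.488) = 0.9113.
ζ = δ/√(4π² + δ²) = 0.9113/√(39.48 + 0.831) = 0.9113/6.349 = 0.1435.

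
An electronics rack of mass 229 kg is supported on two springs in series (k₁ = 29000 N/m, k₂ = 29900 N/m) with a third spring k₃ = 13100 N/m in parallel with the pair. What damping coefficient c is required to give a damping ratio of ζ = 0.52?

Series pair: k_s = k₁k₂/(k₁+k₂) = (29000)(29900)/(29000 + 29900) = 14720 N/m. In parallel with k₃: k_eq = 14720 + 13100 = 27820 N/m.
c_c = 2√(k_eq·m) = 2√(27820 × 229) = 5048 N·s/m.
c = ζ·c_c = 0.52 × 5048 = 2625 N·s/m.

2630 N·s/m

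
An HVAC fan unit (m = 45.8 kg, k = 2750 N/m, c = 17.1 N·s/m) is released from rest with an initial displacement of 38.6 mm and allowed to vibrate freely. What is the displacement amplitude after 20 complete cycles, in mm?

ζ = c/(2√(km)) = 17.1/(2√(2750 × 45.8)) = 17.1/709.8 = 0.02409.
Logarithmic decrement δ = 2πζ/√(1 − ζ²) = 2π × 0.02409/√(1 − 0.000580) = 0.1514.
After n cycles, x_n/x₀ = e^(−nδ), so x_20 = 38.6 × e^(−20 × 0.1514) = 38.6 × 0.04840 = 1.868 mm.

1.87 mm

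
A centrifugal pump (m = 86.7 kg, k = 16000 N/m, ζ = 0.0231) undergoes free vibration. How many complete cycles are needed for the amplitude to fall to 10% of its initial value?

Logarithmic decrement δ = 2πζ/√(1 − ζ²) = 2π × 0.02310/√(1 − 0.000534) = 0.1452.
x_n/x₀ = e^(−nδ) ≤ 0.1; take ln: n ≥ ln(1/0.1)/δ = 2.303/0.1452 = 15.86.
So 16 complete cycles are required.

16 cycles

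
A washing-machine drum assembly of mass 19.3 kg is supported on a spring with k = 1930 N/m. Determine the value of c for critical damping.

386 N·s/m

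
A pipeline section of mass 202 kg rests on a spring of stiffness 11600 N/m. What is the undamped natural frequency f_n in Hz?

1.21 Hz

ω_n = √(k/m) = √(11600/202) = √57.43 = 7.578 rad/s.
f_n = ω_n/(2π) = 7.578/6.283 = 1.206 Hz.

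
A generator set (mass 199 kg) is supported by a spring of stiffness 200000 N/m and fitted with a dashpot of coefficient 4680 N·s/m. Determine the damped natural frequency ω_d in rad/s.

ω_n = √(k/m) = √(200000/199) = 31.70 rad/s.
Critical damping c_c = 2√(k·m) = 2√(200000 × 199) = 12620 N·s/m, so ζ = c/c_c = 4680/12620 = 0.3709.
ω_d = ω_n√(1 − ζ²) = 31.70 × √(1 − 0.138) = 29.44 rad/s.

29.4 rad/s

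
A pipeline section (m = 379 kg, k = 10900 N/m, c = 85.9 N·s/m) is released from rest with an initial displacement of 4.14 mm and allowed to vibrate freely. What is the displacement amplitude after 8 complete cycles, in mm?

1.43 mm

ζ = c/(2√(km)) = 85.9/(2√(10900 × 379)) = 85.9/4065 = 0.02113.
Logarithmic decrement δ = 2πζ/√(1 − ζ²) = 2π × 0.02113/√(1 − 0.000447) = 0.1328.
After n cycles, x_n/x₀ = e^(−nδ), so x_8 = 4.14 × e^(−8 × 0.1328) = 4.14 × 0.3456 = 1.431 mm.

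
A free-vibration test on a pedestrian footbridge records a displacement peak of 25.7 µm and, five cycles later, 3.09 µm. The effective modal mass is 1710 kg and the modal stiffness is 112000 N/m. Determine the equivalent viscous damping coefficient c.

1860 N·s/m

Logarithmic decrement δ = (1/n)·ln(x₀/x_n) = (1/5)·ln(25.7/3.09) = (1/5)·ln(8.317) = 0.4237.
ζ = δ/√(4π² + δ²) = 0.4237/√(39.48 + 0.179) = 0.4237/6.297 = 0.06728.
c = ζ · 2√(km) = 0.06728 × 2√(112000 × 1710) = 0.06728 × 27680 = 1862 N·s/m.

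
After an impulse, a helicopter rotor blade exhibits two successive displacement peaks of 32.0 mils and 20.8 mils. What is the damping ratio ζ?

Logarithmic decrement δ = (1/n)·ln(x₀/x_n) = (1/1)·ln(32.0/20.8) = (1/1)·ln(1.538) = 0.4308.
ζ = δ/√(4π² + δ²) = 0.4308/√(39.48 + 0.186) = 0.4308/6.298 = 0.06840.

0.0684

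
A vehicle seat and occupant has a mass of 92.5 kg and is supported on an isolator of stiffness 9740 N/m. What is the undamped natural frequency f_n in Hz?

ω_n = √(k/m) = √(9740/92.5) = √105.3 = 10.26 rad/s.
f_n = ω_n/(2π) = 10.26/6.283 = 1.633 Hz.

1.63 Hz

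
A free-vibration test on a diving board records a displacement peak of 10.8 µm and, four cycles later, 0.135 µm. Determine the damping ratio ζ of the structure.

0.172

Logarithmic decrement δ = (1/n)·ln(x₀/x_n) = (1/4)·ln(10.8/0.135) = (1/4)·ln(80.00) = 1.096.
ζ = δ/√(4π² + δ²) = 1.096/√(39.48 + 1.20) = 1.096/6.378 = 0.1718.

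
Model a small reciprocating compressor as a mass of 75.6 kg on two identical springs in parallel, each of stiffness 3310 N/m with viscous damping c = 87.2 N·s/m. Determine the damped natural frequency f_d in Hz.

1.49 Hz

Parallel springs add: k_eq = 2 × 3310 = 6620 N/m.
ω_n = √(k_eq/m) = √(6620/75.6) = 9.358 rad/s.
Critical damping c_c = 2√(k_eq·m) = 2√(6620 × 75.6) = 1415 N·s/m, so ζ = c/c_c = 87.2/1415 = 0.06163.
ω_d = ω_n√(1 − ζ²) = 9.358 × √(1 − 0.00380) = 9.340 rad/s.
f_d = ω_d/(2π) = 1.486 Hz.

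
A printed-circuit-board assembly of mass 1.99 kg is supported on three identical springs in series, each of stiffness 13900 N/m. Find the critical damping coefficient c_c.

192 N·s/m

Series springs: 1/k_eq = 3/13900, so k_eq = 13900/3 = 4633 N/m.
c_c = 2√(k_eq·m) = 2√(4633 × 1.99) = 2 × 96.02 = 192.0 N·s/m.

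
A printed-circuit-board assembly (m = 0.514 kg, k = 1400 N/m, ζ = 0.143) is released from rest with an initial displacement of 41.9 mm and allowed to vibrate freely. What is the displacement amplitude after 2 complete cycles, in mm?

6.82 mm

Logarithmic decrement δ = 2πζ/√(1 − ζ²) = 2π × 0.1430/√(1 − 0.0204) = 0.9078.
After n cycles, x_n/x₀ = e^(−nδ), so x_2 = 41.9 × e^(−2 × 0.9078) = 41.9 × 0.1627 = 6.818 mm.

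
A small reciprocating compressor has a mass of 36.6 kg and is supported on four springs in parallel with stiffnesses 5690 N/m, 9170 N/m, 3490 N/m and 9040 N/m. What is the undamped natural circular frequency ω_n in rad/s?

Parallel springs add: k_eq = 5690 + 9170 + 3490 + 9040 = 27390 N/m.
ω_n = √(k_eq/m) = √(27390/36.6) = √748.4 = 27.36 rad/s.

27.4 rad/s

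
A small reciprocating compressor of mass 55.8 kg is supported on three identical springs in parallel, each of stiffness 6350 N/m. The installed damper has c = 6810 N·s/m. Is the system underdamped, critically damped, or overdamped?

Parallel springs add: k_eq = 3 × 6350 = 19050 N/m.
c_c = 2√(k_eq·m) = 2062 N·s/m; ζ = c/c_c = 6810/2062 = 3.30.
Since ζ > 1 the system is overdamped.

overdamped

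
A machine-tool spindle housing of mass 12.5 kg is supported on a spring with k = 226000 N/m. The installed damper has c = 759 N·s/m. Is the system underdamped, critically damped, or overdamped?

c_c = 2√(k·m) = 3362 N·s/m; ζ = c/c_c = 759/3362 = 0.226.
Since ζ < 1 the system is underdamped.

underdamped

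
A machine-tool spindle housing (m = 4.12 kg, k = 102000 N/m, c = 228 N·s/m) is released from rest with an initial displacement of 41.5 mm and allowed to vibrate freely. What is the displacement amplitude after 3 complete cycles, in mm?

1.43 mm

ζ = c/(2√(km)) = 228/(2√(102000 × 4.12)) = 228/1297 = 0.1759.
Logarithmic decrement δ = 2πζ/√(1 − ζ²) = 2π × 0.1759/√(1 − 0.0309) = 1.122.
After n cycles, x_n/x₀ = e^(−nδ), so x_3 = 41.5 × e^(−3 × 1.122) = 41.5 × 0.03448 = 1.431 mm.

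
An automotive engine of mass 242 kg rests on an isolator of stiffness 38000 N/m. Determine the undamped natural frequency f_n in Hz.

ω_n = √(k/m) = √(38000/242) = √157.0 = 12.53 rad/s.
f_n = ω_n/(2π) = 12.53/6.283 = 1.994 Hz.

1.99 Hz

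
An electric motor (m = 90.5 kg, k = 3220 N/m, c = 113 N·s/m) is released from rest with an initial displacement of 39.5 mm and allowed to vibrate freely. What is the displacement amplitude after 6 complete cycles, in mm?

ζ = c/(2√(km)) = 113/(2√(3220 × 90.5)) = 113/1080 = 0.1047.
Logarithmic decrement δ = 2πζ/√(1 − ζ²) = 2π × 0.1047/√(1 − 0.0110) = 0.6613.
After n cycles, x_n/x₀ = e^(−nδ), so x_6 = 39.5 × e^(−6 × 0.6613) = 39.5 × 0.01892 = 0.7474 mm.

0.747 mm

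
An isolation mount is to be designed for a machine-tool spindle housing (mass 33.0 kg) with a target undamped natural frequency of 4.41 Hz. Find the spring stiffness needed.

ω_n = 2πf_n = 2π × 4.41 = 27.71 rad/s.
k = m·ω_n² = 33.0 × 27.71² = 33.0 × 767.8 = 25340 N/m.

25300 N/m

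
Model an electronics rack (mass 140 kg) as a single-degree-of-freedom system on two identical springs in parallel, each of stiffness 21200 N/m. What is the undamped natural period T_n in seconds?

0.361 s

Parallel springs add: k_eq = 2 × 21200 = 42400 N/m.
ω_n = √(k_eq/m) = √(42400/140) = √302.9 = 17.40 rad/s.
T_n = 2π/ω_n = 6.283/17.40 = 0.3610 s.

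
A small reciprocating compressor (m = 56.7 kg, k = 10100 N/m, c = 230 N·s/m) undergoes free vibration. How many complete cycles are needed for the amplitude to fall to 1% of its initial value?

ζ = c/(2√(km)) = 230/(2√(10100 × 56.7)) = 230/1513 = 0.1520.
Logarithmic decrement δ = 2πζ/√(1 − ζ²) = 2π × 0.1520/√(1 − 0.0231) = 0.9660.
x_n/x₀ = e^(−nδ) ≤ 0.01; take ln: n ≥ ln(1/0.01)/δ = 4.605/0.9660 = 4.767.
So 5 complete cycles are required.

5 cycles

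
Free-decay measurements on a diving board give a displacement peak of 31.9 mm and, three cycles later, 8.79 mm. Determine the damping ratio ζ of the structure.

Logarithmic decrement δ = (1/n)·ln(x₀/x_n) = (1/3)·ln(31.9/8.79) = (1/3)·ln(3.629) = 0.4297.
ζ = δ/√(4π² + δ²) = 0.4297/√(39.48 + 0.185) = 0.4297/6.298 = 0.06822.

0.0682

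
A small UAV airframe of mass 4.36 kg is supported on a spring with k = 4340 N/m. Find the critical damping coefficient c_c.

275 N·s/m

c_c = 2√(k·m) = 2√(4340 × 4.36) = 2 × 137.6 = 275.1 N·s/m.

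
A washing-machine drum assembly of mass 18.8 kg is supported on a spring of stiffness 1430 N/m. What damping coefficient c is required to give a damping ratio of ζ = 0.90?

295 N·s/m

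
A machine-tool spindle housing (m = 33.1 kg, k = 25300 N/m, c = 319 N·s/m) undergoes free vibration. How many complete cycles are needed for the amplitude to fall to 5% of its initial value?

3 cycles

ζ = c/(2√(km)) = 319/(2√(25300 × 33.1)) = 319/1830 = 0.1743.
Logarithmic decrement δ = 2πζ/√(1 − ζ²) = 2π × 0.1743/√(1 − 0.0304) = 1.112.
x_n/x₀ = e^(−nδ) ≤ 0.05; take ln: n ≥ ln(1/0.05)/δ = 2.996/1.112 = 2.694.
So 3 complete cycles are required.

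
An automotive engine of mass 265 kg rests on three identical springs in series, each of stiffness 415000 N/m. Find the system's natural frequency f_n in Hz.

Series springs: 1/k_eq = 3/415000, so k_eq = 415000/3 = 138300 N/m.
ω_n = √(k_eq/m) = √(138300/265) = √522.0 = 22.85 rad/s.
f_n = ω_n/(2π) = 22.85/6.283 = 3.636 Hz.

3.64 Hz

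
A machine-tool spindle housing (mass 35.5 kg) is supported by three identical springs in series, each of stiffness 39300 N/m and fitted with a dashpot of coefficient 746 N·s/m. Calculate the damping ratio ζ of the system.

Series springs: 1/k_eq = 3/39300, so k_eq = 39300/3 = 13100 N/m.
ω_n = √(k_eq/m) = √(13100/35.5) = 19.21 rad/s.
Critical damping c_c = 2√(k_eq·m) = 2√(13100 × 35.5) = 1364 N·s/m, so ζ = c/c_c = 746/1364 = 0.5470.

0.547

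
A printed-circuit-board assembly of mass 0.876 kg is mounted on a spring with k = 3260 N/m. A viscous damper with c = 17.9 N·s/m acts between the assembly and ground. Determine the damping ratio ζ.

0.167

ω_n = √(k/m) = √(3260/0.876) = 61.00 rad/s.
Critical damping c_c = 2√(k·m) = 2√(3260 × 0.876) = 106.9 N·s/m, so ζ = c/c_c = 17.9/106.9 = 0.1675.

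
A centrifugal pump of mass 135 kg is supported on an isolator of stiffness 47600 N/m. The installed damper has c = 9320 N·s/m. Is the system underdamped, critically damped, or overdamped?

c_c = 2√(k·m) = 5070 N·s/m; ζ = c/c_c = 9320/5070 = 1.84.
Since ζ > 1 the system is overdamped.

overdamped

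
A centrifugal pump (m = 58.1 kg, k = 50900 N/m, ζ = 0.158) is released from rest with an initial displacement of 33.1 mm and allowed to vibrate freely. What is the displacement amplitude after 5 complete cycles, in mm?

Logarithmic decrement δ = 2πζ/√(1 − ζ²) = 2π × 0.1580/√(1 − 0.0250) = 1.005.
After n cycles, x_n/x₀ = e^(−nδ), so x_5 = 33.1 × e^(−5 × 1.005) = 33.1 × 0.006559 = 0.2171 mm.

0.217 mm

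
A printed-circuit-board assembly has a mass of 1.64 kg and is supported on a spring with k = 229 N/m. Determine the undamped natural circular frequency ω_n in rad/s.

ω_n = √(k/m) = √(229.0/1.64) = √139.6 = 11.82 rad/s.

11.8 rad/s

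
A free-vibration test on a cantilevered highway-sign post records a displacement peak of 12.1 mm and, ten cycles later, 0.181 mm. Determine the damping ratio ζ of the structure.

0.0667

Logarithmic decrement δ = (1/n)·ln(x₀/x_n) = (1/10)·ln(12.1/0.181) = (1/10)·ln(66.85) = 0.4202.
ζ = δ/√(4π² + δ²) = 0.4202/√(39.48 + 0.177) = 0.4202/6.297 = 0.06674.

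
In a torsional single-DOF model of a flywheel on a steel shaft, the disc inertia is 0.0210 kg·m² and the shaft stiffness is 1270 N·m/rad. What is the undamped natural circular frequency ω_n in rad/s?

ω_n = √(k_t/J) = √(1270/0.0210) = √60480 = 245.9 rad/s.

246 rad/s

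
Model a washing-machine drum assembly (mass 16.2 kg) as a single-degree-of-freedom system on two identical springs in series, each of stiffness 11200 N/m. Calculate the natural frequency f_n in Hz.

2.96 Hz

Series springs: 1/k_eq = 2/11200, so k_eq = 11200/2 = 5600 N/m.
ω_n = √(k_eq/m) = √(5600/16.2) = √345.7 = 18.59 rad/s.
f_n = ω_n/(2π) = 18.59/6.283 = 2.959 Hz.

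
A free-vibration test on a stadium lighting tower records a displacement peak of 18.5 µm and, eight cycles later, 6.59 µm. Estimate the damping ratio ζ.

Logarithmic decrement δ = (1/n)·ln(x₀/x_n) = (1/8)·ln(18.5/6.59) = (1/8)·ln(2.807) = 0.1290.
ζ = δ/√(4π² + δ²) = 0.1290/√(39.48 + 0.0166) = 0.1290/6.285 = 0.02053.

0.0205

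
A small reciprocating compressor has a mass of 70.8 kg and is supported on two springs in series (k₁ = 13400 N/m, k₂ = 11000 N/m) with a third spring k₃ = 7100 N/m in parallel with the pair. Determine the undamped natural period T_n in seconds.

Series pair: k_s = k₁k₂/(k₁+k₂) = (13400)(11000)/(13400 + 11000) = 6041 N/m. In parallel with k₃: k_eq = 6041 + 7100 = 13140 N/m.
ω_n = √(k_eq/m) = √(13140/70.8) = √185.6 = 13.62 rad/s.
T_n = 2π/ω_n = 6.283/13.62 = 0.4612 s.

0.461 s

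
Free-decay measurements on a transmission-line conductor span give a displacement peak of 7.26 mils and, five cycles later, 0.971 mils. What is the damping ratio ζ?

Logarithmic decrement δ = (1/n)·ln(x₀/x_n) = (1/5)·ln(7.26/0.971) = (1/5)·ln(7.477) = 0.4024.
ζ = δ/√(4π² + δ²) = 0.4024/√(39.48 + 0.162) = 0.4024/6.296 = 0.06391.

0.0639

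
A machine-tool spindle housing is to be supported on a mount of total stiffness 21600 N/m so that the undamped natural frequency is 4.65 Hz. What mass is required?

ω_n = 2πf_n = 2π × 4.65 = 29.22 rad/s.
m = k/ω_n² = 21600/29.22² = 21600/853.6 = 25.30 kg.

25.3 kg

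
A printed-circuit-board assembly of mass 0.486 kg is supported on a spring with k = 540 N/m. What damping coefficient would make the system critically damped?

c_c = 2√(k·m) = 2√(540.0 × 0.486) = 2 × 16.20 = 32.40 N·s/m.

32.4 N·s/m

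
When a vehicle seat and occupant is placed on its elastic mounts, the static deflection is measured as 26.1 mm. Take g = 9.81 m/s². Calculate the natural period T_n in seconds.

0.324 s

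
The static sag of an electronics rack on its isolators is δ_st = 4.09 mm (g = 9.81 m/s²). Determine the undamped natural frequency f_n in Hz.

7.79 Hz

ω_n = √(g/δ_st) = √(9.81/0.00409) = √2399 = 48.97 rad/s.
f_n = ω_n/(2π) = 48.97/6.283 = 7.795 Hz.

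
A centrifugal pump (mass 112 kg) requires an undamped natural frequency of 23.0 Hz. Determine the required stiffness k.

ω_n = 2πf_n = 2π × 23.0 = 144.5 rad/s.
k = m·ω_n² = 112 × 144.5² = 112 × 20880 = 2339000 N/m.

2340000 N/m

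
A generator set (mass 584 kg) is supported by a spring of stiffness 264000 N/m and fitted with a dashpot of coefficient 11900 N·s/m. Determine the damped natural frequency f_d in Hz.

ω_n = √(k/m) = √(264000/584) = 21.26 rad/s.
Critical damping c_c = 2√(k·m) = 2√(264000 × 584) = 24830 N·s/m, so ζ = c/c_c = 11900/24830 = 0.4792.
ω_d = ω_n√(1 − ζ²) = 21.26 × √(1 − 0.230) = 18.66 rad/s.
f_d = ω_d/(2π) = 2.970 Hz.

2.97 Hz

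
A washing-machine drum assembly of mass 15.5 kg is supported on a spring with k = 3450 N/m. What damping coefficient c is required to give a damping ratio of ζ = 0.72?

333 N·s/m

c_c = 2√(k·m) = 2√(3450 × 15.5) = 462.5 N·s/m.
c = ζ·c_c = 0.72 × 462.5 = 333.0 N·s/m.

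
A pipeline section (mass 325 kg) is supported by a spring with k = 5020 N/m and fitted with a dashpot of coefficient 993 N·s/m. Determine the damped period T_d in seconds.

ω_n = √(k/m) = √(5020/325) = 3.930 rad/s.
Critical damping c_c = 2√(k·m) = 2√(5020 × 325) = 2555 N·s/m, so ζ = c/c_c = 993/2555 = 0.3887.
ω_d = ω_n√(1 − ζ²) = 3.930 × √(1 − 0.151) = 3.621 rad/s.
T_d = 2π/ω_d = 1.735 s.

1.74 s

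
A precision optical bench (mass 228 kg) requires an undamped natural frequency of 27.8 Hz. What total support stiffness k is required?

6960000 N/m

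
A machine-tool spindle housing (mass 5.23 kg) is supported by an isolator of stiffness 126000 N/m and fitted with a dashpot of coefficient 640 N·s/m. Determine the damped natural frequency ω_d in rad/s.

ω_n = √(k/m) = √(126000/5.23) = 155.2 rad/s.
Critical damping c_c = 2√(k·m) = 2√(126000 × 5.23) = 1624 N·s/m, so ζ = c/c_c = 640/1624 = 0.3942.
ω_d = ω_n√(1 − ζ²) = 155.2 × √(1 − 0.155) = 142.6 rad/s.

143 rad/s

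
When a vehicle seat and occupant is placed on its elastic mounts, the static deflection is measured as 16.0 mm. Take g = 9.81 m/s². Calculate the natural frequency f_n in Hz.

ω_n = √(g/δ_st) = √(9.81/0.0160) = √613.1 = 24.76 rad/s.
f_n = ω_n/(2π) = 24.76/6.283 = 3.941 Hz.

3.94 Hz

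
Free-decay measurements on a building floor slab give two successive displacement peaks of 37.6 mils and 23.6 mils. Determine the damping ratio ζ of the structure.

0.0739

Logarithmic decrement δ = (1/n)·ln(x₀/x_n) = (1/1)·ln(37.6/23.6) = (1/1)·ln(1.593) = 0.4658.
ζ = δ/√(4π² + δ²) = 0.4658/√(39.48 + 0.217) = 0.4658/6.300 = 0.07392.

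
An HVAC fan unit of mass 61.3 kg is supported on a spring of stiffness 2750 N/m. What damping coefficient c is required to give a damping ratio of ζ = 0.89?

731 N·s/m

c_c = 2√(k·m) = 2√(2750 × 61.3) = 821.2 N·s/m.
c = ζ·c_c = 0.89 × 821.2 = 730.8 N·s/m.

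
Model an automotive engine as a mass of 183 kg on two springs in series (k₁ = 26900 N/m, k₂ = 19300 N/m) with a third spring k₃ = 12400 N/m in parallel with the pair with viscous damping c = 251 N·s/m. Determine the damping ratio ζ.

0.0603

Series pair: k_s = k₁k₂/(k₁+k₂) = (26900)(19300)/(26900 + 19300) = 11240 N/m. In parallel with k₃: k_eq = 11240 + 12400 = 23640 N/m.
ω_n = √(k_eq/m) = √(23640/183) = 11.37 rad/s.
Critical damping c_c = 2√(k_eq·m) = 2√(23640 × 183) = 4160 N·s/m, so ζ = c/c_c = 251/4160 = 0.06034.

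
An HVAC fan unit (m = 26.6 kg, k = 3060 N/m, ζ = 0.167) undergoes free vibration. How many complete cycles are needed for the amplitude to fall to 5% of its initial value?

3 cycles

Logarithmic decrement δ = 2πζ/√(1 − ζ²) = 2π × 0.1670/√(1 − 0.0279) = 1.064.
x_n/x₀ = e^(−nδ) ≤ 0.05; take ln: n ≥ ln(1/0.05)/δ = 2.996/1.064 = 2.815.
So 3 complete cycles are required.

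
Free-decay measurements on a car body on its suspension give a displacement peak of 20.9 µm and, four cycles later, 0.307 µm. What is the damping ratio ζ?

0.166

Logarithmic decrement δ = (1/n)·ln(x₀/x_n) = (1/4)·ln(20.9/0.307) = (1/4)·ln(68.08) = 1.055.
ζ = δ/√(4π² + δ²) = 1.055/√(39.48 + 1.11) = 1.055/6.371 = 0.1656.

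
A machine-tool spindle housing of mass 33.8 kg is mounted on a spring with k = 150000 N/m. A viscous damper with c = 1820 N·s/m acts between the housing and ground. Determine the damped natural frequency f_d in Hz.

ω_n = √(k/m) = √(150000/33.8) = 66.62 rad/s.
Critical damping c_c = 2√(k·m) = 2√(150000 × 33.8) = 4503 N·s/m, so ζ = c/c_c = 1820/4503 = 0.4041.
ω_d = ω_n√(1 − ζ²) = 66.62 × √(1 − 0.163) = 60.93 rad/s.
f_d = ω_d/(2π) = 9.698 Hz.

9.70 Hz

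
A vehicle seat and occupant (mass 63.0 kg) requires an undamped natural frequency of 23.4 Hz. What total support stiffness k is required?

ω_n = 2πf_n = 2π × 23.4 = 147.0 rad/s.
k = m·ω_n² = 63.0 × 147.0² = 63.0 × 21620 = 1362000 N/m.

1360000 N/m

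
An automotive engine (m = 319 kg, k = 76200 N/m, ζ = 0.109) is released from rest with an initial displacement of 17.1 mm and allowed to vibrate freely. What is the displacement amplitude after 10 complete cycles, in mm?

0.0174 mm

Logarithmic decrement δ = 2πζ/√(1 − ζ²) = 2π × 0.1090/√(1 − 0.0119) = 0.6890.
After n cycles, x_n/x₀ = e^(−nδ), so x_10 = 17.1 × e^(−10 × 0.6890) = 17.1 × 0.001018 = 0.01741 mm.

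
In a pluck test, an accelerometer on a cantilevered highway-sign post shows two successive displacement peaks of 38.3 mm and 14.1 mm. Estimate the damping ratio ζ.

0.157

Logarithmic decrement δ = (1/n)·ln(x₀/x_n) = (1/1)·ln(38.3/14.1) = (1/1)·ln(2.716) = 0.9993.
ζ = δ/√(4π² + δ²) = 0.9993/√(39.48 + 0.999) = 0.9993/6.362 = 0.1571.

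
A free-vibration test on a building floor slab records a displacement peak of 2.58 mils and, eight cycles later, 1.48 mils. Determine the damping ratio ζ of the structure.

Logarithmic decrement δ = (1/n)·ln(x₀/x_n) = (1/8)·ln(2.58/1.48) = (1/8)·ln(1.743) = 0.06947.
ζ = δ/√(4π² + δ²) = 0.06947/√(39.48 + 0.00483) = 0.06947/6.284 = 0.01106.

0.0111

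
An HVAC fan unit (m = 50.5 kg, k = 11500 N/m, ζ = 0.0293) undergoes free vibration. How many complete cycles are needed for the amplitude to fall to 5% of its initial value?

Logarithmic decrement δ = 2πζ/√(1 − ζ²) = 2π × 0.02930/√(1 − 0.000858) = 0.1842.
x_n/x₀ = e^(−nδ) ≤ 0.05; take ln: n ≥ ln(1/0.05)/δ = 2.996/0.1842 = 16.27.
So 17 complete cycles are required.

17 cycles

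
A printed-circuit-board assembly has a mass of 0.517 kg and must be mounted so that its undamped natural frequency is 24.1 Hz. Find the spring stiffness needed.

ω_n = 2πf_n = 2π × 24.1 = 151.4 rad/s.
k = m·ω_n² = 0.517 × 151.4² = 0.517 × 22930 = 11850 N/m.

11900 N/m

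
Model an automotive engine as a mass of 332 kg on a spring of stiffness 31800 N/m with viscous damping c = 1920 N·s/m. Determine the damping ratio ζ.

0.295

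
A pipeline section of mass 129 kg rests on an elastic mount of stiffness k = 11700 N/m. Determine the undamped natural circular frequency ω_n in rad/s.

9.52 rad/s

ω_n = √(k/m) = √(11700/129) = √90.70 = 9.524 rad/s.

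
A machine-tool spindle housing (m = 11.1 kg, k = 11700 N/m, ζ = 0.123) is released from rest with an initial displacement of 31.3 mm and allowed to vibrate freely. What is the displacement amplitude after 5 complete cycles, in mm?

Logarithmic decrement δ = 2πζ/√(1 − ζ²) = 2π × 0.1230/√(1 − 0.0151) = 0.7787.
After n cycles, x_n/x₀ = e^(−nδ), so x_5 = 31.3 × e^(−5 × 0.7787) = 31.3 × 0.02037 = 0.6376 mm.

0.638 mm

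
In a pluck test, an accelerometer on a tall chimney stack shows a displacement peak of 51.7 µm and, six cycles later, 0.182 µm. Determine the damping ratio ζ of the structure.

0.148

Logarithmic decrement δ = (1/n)·ln(x₀/x_n) = (1/6)·ln(51.7/0.182) = (1/6)·ln(284.1) = 0.9415.
ζ = δ/√(4π² + δ²) = 0.9415/√(39.48 + 0.886) = 0.9415/6.353 = 0.1482.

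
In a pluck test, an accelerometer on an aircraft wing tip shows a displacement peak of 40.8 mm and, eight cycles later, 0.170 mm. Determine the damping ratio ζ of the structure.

0.108

Logarithmic decrement δ = (1/n)·ln(x₀/x_n) = (1/8)·ln(40.8/0.170) = (1/8)·ln(240.0) = 0.6851.
ζ = δ/√(4π² + δ²) = 0.6851/√(39.48 + 0.469) = 0.6851/6.320 = 0.1084.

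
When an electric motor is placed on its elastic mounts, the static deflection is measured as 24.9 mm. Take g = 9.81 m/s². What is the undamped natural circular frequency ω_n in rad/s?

19.8 rad/s

ω_n = √(g/δ_st) = √(9.81/0.0249) = √394.0 = 19.85 rad/s.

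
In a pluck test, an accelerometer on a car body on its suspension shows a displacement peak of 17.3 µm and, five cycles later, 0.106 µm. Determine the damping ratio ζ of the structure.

0.160

Logarithmic decrement δ = (1/n)·ln(x₀/x_n) = (1/5)·ln(17.3/0.106) = (1/5)·ln(163.2) = 1.019.
ζ = δ/√(4π² + δ²) = 1.019/√(39.48 + 1.04) = 1.019/6.365 = 0.1601.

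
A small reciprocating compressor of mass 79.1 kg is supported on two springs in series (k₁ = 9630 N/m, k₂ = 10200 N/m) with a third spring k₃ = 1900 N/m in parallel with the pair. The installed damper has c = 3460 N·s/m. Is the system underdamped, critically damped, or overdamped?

Series pair: k_s = k₁k₂/(k₁+k₂) = (9630)(10200)/(9630 + 10200) = 4953 N/m. In parallel with k₃: k_eq = 4953 + 1900 = 6853 N/m.
c_c = 2√(k_eq·m) = 1473 N·s/m; ζ = c/c_c = 3460/1473 = 2.35.
Since ζ > 1 the system is overdamped.

overdamped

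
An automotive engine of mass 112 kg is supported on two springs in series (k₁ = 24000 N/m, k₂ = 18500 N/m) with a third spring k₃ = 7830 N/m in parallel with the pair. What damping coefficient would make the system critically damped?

Series pair: k_s = k₁k₂/(k₁+k₂) = (24000)(18500)/(24000 + 18500) = 10450 N/m. In parallel with k₃: k_eq = 10450 + 7830 = 18280 N/m.
c_c = 2√(k_eq·m) = 2√(18280 × 112) = 2 × 1431 = 2861 N·s/m.

2860 N·s/m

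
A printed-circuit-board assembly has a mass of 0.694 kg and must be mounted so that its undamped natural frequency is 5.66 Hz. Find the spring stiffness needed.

ω_n = 2πf_n = 2π × 5.66 = 35.56 rad/s.
k = m·ω_n² = 0.694 × 35.56² = 0.694 × 1265 = 877.7 N/m.

878 N/m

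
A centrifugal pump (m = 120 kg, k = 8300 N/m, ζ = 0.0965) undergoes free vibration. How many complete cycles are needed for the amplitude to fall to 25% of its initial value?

Logarithmic decrement δ = 2πζ/√(1 − ζ²) = 2π × 0.09650/√(1 − 0.00931) = 0.6092.
x_n/x₀ = e^(−nδ) ≤ 0.25; take ln: n ≥ ln(1/0.25)/δ = 1.386/0.6092 = 2.276.
So 3 complete cycles are required.

3 cycles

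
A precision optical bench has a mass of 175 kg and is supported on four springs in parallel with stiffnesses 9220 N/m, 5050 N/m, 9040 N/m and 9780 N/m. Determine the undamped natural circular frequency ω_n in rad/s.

Parallel springs add: k_eq = 9220 + 5050 + 9040 + 9780 = 33090 N/m.
ω_n = √(k_eq/m) = √(33090/175) = √189.1 = 13.75 rad/s.

13.8 rad/s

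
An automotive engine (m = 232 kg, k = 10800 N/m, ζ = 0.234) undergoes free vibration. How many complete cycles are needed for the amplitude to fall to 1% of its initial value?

4 cycles

Logarithmic decrement δ = 2πζ/√(1 − ζ²) = 2π × 0.2340/√(1 − 0.0548) = 1.512.
x_n/x₀ = e^(−nδ) ≤ 0.01; take ln: n ≥ ln(1/0.01)/δ = 4.605/1.512 = 3.045.
So 4 complete cycles are required.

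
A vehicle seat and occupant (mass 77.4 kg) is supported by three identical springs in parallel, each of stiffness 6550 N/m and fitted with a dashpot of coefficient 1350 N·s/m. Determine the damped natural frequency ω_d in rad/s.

13.3 rad/s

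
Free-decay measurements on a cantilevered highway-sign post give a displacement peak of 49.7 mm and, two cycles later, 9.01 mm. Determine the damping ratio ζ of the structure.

0.135

Logarithmic decrement δ = (1/n)·ln(x₀/x_n) = (1/2)·ln(49.7/9.01) = (1/2)·ln(5.516) = 0.8538.
ζ = δ/√(4π² + δ²) = 0.8538/√(39.48 + 0.729) = 0.8538/6.341 = 0.1347.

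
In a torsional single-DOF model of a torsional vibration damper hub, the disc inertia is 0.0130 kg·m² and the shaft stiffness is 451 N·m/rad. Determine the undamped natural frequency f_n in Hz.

29.6 Hz

ω_n = √(k_t/J) = √(451/0.0130) = √34690 = 186.3 rad/s.
f_n = ω_n/(2π) = 186.3/6.283 = 29.64 Hz.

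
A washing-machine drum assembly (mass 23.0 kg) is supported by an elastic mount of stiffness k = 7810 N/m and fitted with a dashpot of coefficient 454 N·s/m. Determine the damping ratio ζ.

ω_n = √(k/m) = √(7810/23.0) = 18.43 rad/s.
Critical damping c_c = 2√(k·m) = 2√(7810 × 23.0) = 847.7 N·s/m, so ζ = c/c_c = 454/847.7 = 0.5356.

0.536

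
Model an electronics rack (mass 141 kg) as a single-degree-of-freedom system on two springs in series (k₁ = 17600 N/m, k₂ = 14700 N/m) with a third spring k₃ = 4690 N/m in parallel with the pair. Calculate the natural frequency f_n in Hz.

Series pair: k_s = k₁k₂/(k₁+k₂) = (17600)(14700)/(17600 + 14700) = 8010 N/m. In parallel with k₃: k_eq = 8010 + 4690 = 12700 N/m.
ω_n = √(k_eq/m) = √(12700/141) = √90.07 = 9.491 rad/s.
f_n = ω_n/(2π) = 9.491/6.283 = 1.510 Hz.

1.51 Hz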